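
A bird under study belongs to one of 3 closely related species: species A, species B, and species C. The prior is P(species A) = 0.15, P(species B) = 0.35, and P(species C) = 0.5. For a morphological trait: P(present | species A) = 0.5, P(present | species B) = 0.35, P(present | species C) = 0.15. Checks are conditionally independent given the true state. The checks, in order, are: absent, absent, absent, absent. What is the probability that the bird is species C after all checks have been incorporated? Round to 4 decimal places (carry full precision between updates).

0.7841

Each posterior becomes the prior for the next update.
After 'absent': normaliser = 0.5·0.1500 + 0.65·0.3500 + 0.85·0.5000; P(species A) ≈ 0.1031, P(species B) ≈ 0.3127, P(species C) ≈ 0.5842
After 'absent': normaliser = 0.5·0.1031 + 0.65·0.3127 + 0.85·0.5842; P(species A) ≈ 0.0686, P(species B) ≈ 0.2705, P(species C) ≈ 0.6609
After 'absent': normaliser = 0.5·0.0686 + 0.65·0.2705 + 0.85·0.6609; P(species A) ≈ 0.0444, P(species B) ≈ 0.2278, P(species C) ≈ 0.7278
After 'absent': normaliser = 0.5·0.0444 + 0.65·0.2278 + 0.85·0.7278; P(species A) ≈ 0.0282, P(species B) ≈ 0.1877, P(species C) ≈ 0.7841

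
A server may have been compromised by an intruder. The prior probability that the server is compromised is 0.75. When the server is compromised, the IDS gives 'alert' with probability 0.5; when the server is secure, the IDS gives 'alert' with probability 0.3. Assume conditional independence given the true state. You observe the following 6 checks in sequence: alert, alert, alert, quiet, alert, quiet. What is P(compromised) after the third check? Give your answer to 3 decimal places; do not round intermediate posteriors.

0.933

After 'alert': P(compromised) = 0.5·0.7500 / (0.5·0.7500 + 0.3·0.2500) ≈ 0.8333
After 'alert': P(compromised) = 0.5·0.8333 / (0.5·0.8333 + 0.3·0.1667) ≈ 0.8929
After 'alert': P(compromised) = 0.5·0.8929 / (0.5·0.8929 + 0.3·0.1071) ≈ 0.9328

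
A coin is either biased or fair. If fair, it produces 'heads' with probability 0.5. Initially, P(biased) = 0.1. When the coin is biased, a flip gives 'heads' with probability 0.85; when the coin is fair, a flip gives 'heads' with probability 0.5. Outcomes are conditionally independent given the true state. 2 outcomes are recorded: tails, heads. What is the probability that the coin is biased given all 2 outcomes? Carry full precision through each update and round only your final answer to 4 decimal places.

After 'tails': P(biased) = 0.15·0.1000 / (0.15·0.1000 + 0.5·0.9000) ≈ 0.0323
After 'heads': P(biased) = 0.85·0.0323 / (0.85·0.0323 + 0.5·0.9677) ≈ 0.0536

0.0536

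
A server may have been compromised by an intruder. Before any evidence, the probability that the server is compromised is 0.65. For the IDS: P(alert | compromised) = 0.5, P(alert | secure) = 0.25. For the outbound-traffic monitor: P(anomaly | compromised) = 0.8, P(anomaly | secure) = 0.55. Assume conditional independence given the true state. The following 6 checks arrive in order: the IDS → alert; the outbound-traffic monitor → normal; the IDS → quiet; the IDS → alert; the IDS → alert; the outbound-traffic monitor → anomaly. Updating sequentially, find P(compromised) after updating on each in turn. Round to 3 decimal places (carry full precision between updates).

After the IDS='alert': P(compromised) = 0.5·0.6500 / (0.5·0.6500 + 0.25·0.3500) ≈ 0.7879
After the outbound-traffic monitor='normal': P(compromised) = 0.2·0.7879 / (0.2·0.7879 + 0.45·0.2121) ≈ 0.6228
After the IDS='quiet': P(compromised) = 0.5·0.6228 / (0.5·0.6228 + 0.75·0.3772) ≈ 0.5239
After the IDS='alert': P(compromised) = 0.5·0.5239 / (0.5·0.5239 + 0.25·0.4761) ≈ 0.6876
After the IDS='alert': P(compromised) = 0.5·0.6876 / (0.5·0.6876 + 0.25·0.3124) ≈ 0.8149
After the outbound-traffic monitor='anomaly': P(compromised) = 0.8·0.8149 / (0.8·0.8149 + 0.55·0.1851) ≈ 0.8649

0.865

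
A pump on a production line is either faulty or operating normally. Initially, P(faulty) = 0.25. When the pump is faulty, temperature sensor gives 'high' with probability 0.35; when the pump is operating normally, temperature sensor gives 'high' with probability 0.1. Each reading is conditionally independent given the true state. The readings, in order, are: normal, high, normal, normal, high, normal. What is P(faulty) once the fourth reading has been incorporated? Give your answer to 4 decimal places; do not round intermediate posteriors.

0.3053

After 'normal': P(faulty) = 0.65·0.2500 / (0.65·0.2500 + 0.9·0.7500) ≈ 0.1940
After 'high': P(faulty) = 0.35·0.1940 / (0.35·0.1940 + 0.1·0.8060) ≈ 0.4573
After 'normal': P(faulty) = 0.65·0.4573 / (0.65·0.4573 + 0.9·0.5427) ≈ 0.3783
After 'normal': P(faulty) = 0.65·0.3783 / (0.65·0.3783 + 0.9·0.6217) ≈ 0.3053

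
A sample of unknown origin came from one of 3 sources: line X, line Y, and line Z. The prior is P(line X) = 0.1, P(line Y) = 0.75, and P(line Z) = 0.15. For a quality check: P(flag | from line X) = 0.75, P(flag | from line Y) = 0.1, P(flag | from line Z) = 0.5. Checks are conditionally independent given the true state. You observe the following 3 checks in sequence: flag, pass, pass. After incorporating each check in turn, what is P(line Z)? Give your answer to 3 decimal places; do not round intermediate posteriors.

Each posterior becomes the prior for the next update.
After 'flag': normaliser = 0.75·0.1000 + 0.1·0.7500 + 0.5·0.1500; P(line X) ≈ 0.3333, P(line Y) ≈ 0.3333, P(line Z) ≈ 0.3333
After 'pass': normaliser = 0.25·0.3333 + 0.9·0.3333 + 0.5·0.3333; P(line X) ≈ 0.1515, P(line Y) ≈ 0.5455, P(line Z) ≈ 0.3030
After 'pass': normaliser = 0.25·0.1515 + 0.9·0.5455 + 0.5·0.3030; P(line X) ≈ 0.0557, P(line Y) ≈ 0.7216, P(line Z) ≈ 0.2227

0.223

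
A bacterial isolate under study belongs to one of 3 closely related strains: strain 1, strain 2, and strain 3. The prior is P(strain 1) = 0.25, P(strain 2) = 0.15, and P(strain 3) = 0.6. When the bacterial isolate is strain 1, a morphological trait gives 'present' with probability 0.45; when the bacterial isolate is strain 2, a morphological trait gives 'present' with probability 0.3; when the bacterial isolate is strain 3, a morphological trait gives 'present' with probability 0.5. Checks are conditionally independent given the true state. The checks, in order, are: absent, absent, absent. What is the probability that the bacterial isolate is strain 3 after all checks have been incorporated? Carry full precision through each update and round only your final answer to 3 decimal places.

After 'absent': normaliser = 0.55·0.2500 + 0.7·0.1500 + 0.5·0.6000; P(strain 1) ≈ 0.2535, P(strain 2) ≈ 0.1935, P(strain 3) ≈ 0.5530
After 'absent': normaliser = 0.55·0.2535 + 0.7·0.1935 + 0.5·0.5530; P(strain 1) ≈ 0.2528, P(strain 2) ≈ 0.2457, P(strain 3) ≈ 0.5015
After 'absent': normaliser = 0.55·0.2528 + 0.7·0.2457 + 0.5·0.5015; P(strain 1) ≈ 0.2475, P(strain 2) ≈ 0.3062, P(strain 3) ≈ 0.4463

0.446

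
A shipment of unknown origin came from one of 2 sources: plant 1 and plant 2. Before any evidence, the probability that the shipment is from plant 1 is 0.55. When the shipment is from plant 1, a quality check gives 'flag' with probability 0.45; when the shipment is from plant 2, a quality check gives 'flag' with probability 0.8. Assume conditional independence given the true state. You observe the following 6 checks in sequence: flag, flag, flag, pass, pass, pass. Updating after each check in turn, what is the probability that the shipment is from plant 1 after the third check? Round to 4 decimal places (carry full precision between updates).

0.1787

After 'flag': P(plant 1) = 0.45·0.5500 / (0.45·0.5500 + 0.8·0.4500) ≈ 0.4074
After 'flag': P(plant 1) = 0.45·0.4074 / (0.45·0.4074 + 0.8·0.5926) ≈ 0.2789
After 'flag': P(plant 1) = 0.45·0.2789 / (0.45·0.2789 + 0.8·0.7211) ≈ 0.1787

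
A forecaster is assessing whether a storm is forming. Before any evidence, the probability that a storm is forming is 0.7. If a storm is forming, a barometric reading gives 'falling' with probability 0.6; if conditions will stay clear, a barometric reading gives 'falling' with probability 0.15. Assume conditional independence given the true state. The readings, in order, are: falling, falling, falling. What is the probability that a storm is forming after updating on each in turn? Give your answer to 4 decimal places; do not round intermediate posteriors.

Each posterior becomes the prior for the next update.
After 'falling': P(storm) = 0.6·0.7000 / (0.6·0.7000 + 0.15·0.3000) ≈ 0.9032
After 'falling': P(storm) = 0.6·0.9032 / (0.6·0.9032 + 0.15·0.0968) ≈ 0.9739
After 'falling': P(storm) = 0.6·0.9739 / (0.6·0.9739 + 0.15·0.0261) ≈ 0.9933

0.9933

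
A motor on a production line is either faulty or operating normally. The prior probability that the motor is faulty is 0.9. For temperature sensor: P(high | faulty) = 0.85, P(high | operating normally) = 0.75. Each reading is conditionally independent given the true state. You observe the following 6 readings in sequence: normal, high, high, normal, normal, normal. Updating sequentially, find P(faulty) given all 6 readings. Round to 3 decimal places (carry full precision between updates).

After 'normal': P(faulty) = 0.15·0.9000 / (0.15·0.9000 + 0.25·0.1000) ≈ 0.8438
After 'high': P(faulty) = 0.85·0.8438 / (0.85·0.8438 + 0.75·0.1562) ≈ 0.8596
After 'high': P(faulty) = 0.85·0.8596 / (0.85·0.8596 + 0.75·0.1404) ≈ 0.8740
After 'normal': P(faulty) = 0.15·0.8740 / (0.15·0.8740 + 0.25·0.1260) ≈ 0.8063
After 'normal': P(faulty) = 0.15·0.8063 / (0.15·0.8063 + 0.25·0.1937) ≈ 0.7140
After 'normal': P(faulty) = 0.15·0.7140 / (0.15·0.7140 + 0.25·0.2860) ≈ 0.5997

0.600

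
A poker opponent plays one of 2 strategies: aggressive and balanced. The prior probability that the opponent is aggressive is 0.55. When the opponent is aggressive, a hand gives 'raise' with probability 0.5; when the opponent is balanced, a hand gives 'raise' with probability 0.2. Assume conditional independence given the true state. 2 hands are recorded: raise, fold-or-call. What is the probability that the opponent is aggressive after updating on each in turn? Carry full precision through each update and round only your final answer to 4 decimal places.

After 'raise': P(aggressive) = 0.5·0.5500 / (0.5·0.5500 + 0.2·0.4500) ≈ 0.7534
After 'fold-or-call': P(aggressive) = 0.5·0.7534 / (0.5·0.7534 + 0.8·0.2466) ≈ 0.6563

0.6563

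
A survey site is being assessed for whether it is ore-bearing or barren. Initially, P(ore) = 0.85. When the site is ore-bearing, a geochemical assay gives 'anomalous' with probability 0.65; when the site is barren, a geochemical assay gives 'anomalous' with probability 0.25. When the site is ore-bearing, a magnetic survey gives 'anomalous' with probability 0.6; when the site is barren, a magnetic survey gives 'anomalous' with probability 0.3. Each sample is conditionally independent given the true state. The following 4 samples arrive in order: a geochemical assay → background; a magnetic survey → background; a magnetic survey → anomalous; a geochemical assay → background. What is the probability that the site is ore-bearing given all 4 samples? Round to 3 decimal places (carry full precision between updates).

0.585

After a geochemical assay='background': P(ore) = 0.35·0.8500 / (0.35·0.8500 + 0.75·0.1500) ≈ 0.7256
After a magnetic survey='background': P(ore) = 0.4·0.7256 / (0.4·0.7256 + 0.7·0.2744) ≈ 0.6018
After a magnetic survey='anomalous': P(ore) = 0.6·0.6018 / (0.6·0.6018 + 0.3·0.3982) ≈ 0.7514
After a geochemical assay='background': P(ore) = 0.35·0.7514 / (0.35·0.7514 + 0.75·0.2486) ≈ 0.5851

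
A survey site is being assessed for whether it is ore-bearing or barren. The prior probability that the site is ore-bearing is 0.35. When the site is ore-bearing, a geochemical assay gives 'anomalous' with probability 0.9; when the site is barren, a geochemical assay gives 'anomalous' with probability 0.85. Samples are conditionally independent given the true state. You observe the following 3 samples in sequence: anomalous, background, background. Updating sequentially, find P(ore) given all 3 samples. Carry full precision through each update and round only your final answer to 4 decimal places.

Each posterior becomes the prior for the next update.
After 'anomalous': P(ore) = 0.9·0.3500 / (0.9·0.3500 + 0.85·0.6500) ≈ 0.3631
After 'background': P(ore) = 0.1·0.3631 / (0.1·0.3631 + 0.15·0.6369) ≈ 0.2754
After 'background': P(ore) = 0.1·0.2754 / (0.1·0.2754 + 0.15·0.7246) ≈ 0.2022

0.2022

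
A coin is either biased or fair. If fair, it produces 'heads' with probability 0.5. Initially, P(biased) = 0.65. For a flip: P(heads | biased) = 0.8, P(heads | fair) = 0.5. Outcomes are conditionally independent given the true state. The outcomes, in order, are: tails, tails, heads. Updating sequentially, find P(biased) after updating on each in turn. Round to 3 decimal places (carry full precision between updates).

0.322

Each posterior becomes the prior for the next update.
After 'tails': P(biased) = 0.2·0.6500 / (0.2·0.6500 + 0.5·0.3500) ≈ 0.4262
After 'tails': P(biased) = 0.2·0.4262 / (0.2·0.4262 + 0.5·0.5738) ≈ 0.2291
After 'heads': P(biased) = 0.8·0.2291 / (0.8·0.2291 + 0.5·0.7709) ≈ 0.3222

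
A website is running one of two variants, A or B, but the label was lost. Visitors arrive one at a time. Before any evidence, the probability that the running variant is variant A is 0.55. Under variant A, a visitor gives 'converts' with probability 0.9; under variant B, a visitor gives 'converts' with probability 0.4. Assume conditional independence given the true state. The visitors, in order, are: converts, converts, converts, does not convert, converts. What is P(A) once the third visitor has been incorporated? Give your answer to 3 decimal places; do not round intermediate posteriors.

0.933

Each posterior becomes the prior for the next update.
After 'converts': P(A) = 0.9·0.5500 / (0.9·0.5500 + 0.4·0.4500) ≈ 0.7333
After 'converts': P(A) = 0.9·0.7333 / (0.9·0.7333 + 0.4·0.2667) ≈ 0.8609
After 'converts': P(A) = 0.9·0.8609 / (0.9·0.8609 + 0.4·0.1391) ≈ 0.9330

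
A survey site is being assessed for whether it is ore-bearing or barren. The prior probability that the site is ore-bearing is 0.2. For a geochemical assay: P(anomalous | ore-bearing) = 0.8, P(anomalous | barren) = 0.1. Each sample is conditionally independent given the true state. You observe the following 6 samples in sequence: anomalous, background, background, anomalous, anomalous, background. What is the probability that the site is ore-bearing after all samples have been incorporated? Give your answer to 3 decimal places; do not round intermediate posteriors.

0.584

Each posterior becomes the prior for the next update.
After 'anomalous': P(ore) = 0.8·0.2000 / (0.8·0.2000 + 0.1·0.8000) ≈ 0.6667
After 'background': P(ore) = 0.2·0.6667 / (0.2·0.6667 + 0.9·0.3333) ≈ 0.3077
After 'background': P(ore) = 0.2·0.3077 / (0.2·0.3077 + 0.9·0.6923) ≈ 0.0899
After 'anomalous': P(ore) = 0.8·0.0899 / (0.8·0.0899 + 0.1·0.9101) ≈ 0.4414
After 'anomalous': P(ore) = 0.8·0.4414 / (0.8·0.4414 + 0.1·0.5586) ≈ 0.8634
After 'background': P(ore) = 0.2·0.8634 / (0.2·0.8634 + 0.9·0.1366) ≈ 0.5841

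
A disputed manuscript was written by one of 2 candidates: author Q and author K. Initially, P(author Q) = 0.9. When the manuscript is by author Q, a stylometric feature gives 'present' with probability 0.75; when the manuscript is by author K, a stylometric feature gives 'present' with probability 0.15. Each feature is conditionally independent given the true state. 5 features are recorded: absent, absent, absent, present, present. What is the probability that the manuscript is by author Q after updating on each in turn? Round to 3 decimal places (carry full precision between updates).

After 'absent': P(author Q) = 0.25·0.9000 / (0.25·0.9000 + 0.85·0.1000) ≈ 0.7258
After 'absent': P(author Q) = 0.25·0.7258 / (0.25·0.7258 + 0.85·0.2742) ≈ 0.4377
After 'absent': P(author Q) = 0.25·0.4377 / (0.25·0.4377 + 0.85·0.5623) ≈ 0.1863
After 'present': P(author Q) = 0.75·0.1863 / (0.75·0.1863 + 0.15·0.8137) ≈ 0.5338
After 'present': P(author Q) = 0.75·0.5338 / (0.75·0.5338 + 0.15·0.4662) ≈ 0.8513

0.851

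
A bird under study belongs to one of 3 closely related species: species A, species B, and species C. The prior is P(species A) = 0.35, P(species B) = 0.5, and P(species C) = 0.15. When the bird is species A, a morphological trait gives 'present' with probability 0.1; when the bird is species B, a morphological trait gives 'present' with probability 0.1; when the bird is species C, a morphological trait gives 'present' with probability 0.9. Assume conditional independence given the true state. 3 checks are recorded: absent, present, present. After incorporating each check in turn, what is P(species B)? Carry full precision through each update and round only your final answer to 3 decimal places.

Each posterior becomes the prior for the next update.
After 'absent': normaliser = 0.9·0.3500 + 0.9·0.5000 + 0.1·0.1500; P(species A) ≈ 0.4038, P(species B) ≈ 0.5769, P(species C) ≈ 0.0192
After 'present': normaliser = 0.1·0.4038 + 0.1·0.5769 + 0.9·0.0192; P(species A) ≈ 0.3500, P(species B) ≈ 0.5000, P(species C) ≈ 0.1500
After 'present': normaliser = 0.1·0.3500 + 0.1·0.5000 + 0.9·0.1500; P(species A) ≈ 0.1591, P(species B) ≈ 0.2273, P(species C) ≈ 0.6136

0.227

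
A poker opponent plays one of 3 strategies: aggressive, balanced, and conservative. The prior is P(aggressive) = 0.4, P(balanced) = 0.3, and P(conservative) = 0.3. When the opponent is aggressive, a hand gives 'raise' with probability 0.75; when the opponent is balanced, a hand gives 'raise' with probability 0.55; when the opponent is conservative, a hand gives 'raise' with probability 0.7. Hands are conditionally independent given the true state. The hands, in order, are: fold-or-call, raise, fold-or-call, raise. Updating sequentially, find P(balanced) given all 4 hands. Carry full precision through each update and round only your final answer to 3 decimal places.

0.402

After 'fold-or-call': normaliser = 0.25·0.4000 + 0.45·0.3000 + 0.3·0.3000; P(aggressive) ≈ 0.3077, P(balanced) ≈ 0.4154, P(conservative) ≈ 0.2769
After 'raise': normaliser = 0.75·0.3077 + 0.55·0.4154 + 0.7·0.2769; P(aggressive) ≈ 0.3534, P(balanced) ≈ 0.3498, P(conservative) ≈ 0.2968
After 'fold-or-call': normaliser = 0.25·0.3534 + 0.45·0.3498 + 0.3·0.2968; P(aggressive) ≈ 0.2639, P(balanced) ≈ 0.4702, P(conservative) ≈ 0.2660
After 'raise': normaliser = 0.75·0.2639 + 0.55·0.4702 + 0.7·0.2660; P(aggressive) ≈ 0.3079, P(balanced) ≈ 0.4024, P(conservative) ≈ 0.2897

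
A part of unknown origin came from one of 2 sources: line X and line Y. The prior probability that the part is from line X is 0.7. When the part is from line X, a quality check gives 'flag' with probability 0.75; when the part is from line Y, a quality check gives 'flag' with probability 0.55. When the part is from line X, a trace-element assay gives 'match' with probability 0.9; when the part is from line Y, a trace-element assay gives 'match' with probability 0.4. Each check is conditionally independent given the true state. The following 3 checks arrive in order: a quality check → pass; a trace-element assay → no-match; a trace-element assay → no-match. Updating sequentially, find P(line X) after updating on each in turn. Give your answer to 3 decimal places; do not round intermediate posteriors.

Each posterior becomes the prior for the next update.
After a quality check='pass': P(line X) = 0.25·0.7000 / (0.25·0.7000 + 0.45·0.3000) ≈ 0.5645
After a trace-element assay='no-match': P(line X) = 0.1·0.5645 / (0.1·0.5645 + 0.6·0.4355) ≈ 0.1777
After a trace-element assay='no-match': P(line X) = 0.1·0.1777 / (0.1·0.1777 + 0.6·0.8223) ≈ 0.0348

0.035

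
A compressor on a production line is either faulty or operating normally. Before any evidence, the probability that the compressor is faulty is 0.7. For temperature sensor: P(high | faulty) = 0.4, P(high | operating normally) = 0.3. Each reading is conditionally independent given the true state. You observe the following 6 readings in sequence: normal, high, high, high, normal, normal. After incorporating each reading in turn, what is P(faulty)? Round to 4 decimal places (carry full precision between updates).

0.7769

After 'normal': P(faulty) = 0.6·0.7000 / (0.6·0.7000 + 0.7·0.3000) ≈ 0.6667
After 'high': P(faulty) = 0.4·0.6667 / (0.4·0.6667 + 0.3·0.3333) ≈ 0.7273
After 'high': P(faulty) = 0.4·0.7273 / (0.4·0.7273 + 0.3·0.2727) ≈ 0.7805
After 'high': P(faulty) = 0.4·0.7805 / (0.4·0.7805 + 0.3·0.2195) ≈ 0.8258
After 'normal': P(faulty) = 0.6·0.8258 / (0.6·0.8258 + 0.7·0.1742) ≈ 0.8025
After 'normal': P(faulty) = 0.6·0.8025 / (0.6·0.8025 + 0.7·0.1975) ≈ 0.7769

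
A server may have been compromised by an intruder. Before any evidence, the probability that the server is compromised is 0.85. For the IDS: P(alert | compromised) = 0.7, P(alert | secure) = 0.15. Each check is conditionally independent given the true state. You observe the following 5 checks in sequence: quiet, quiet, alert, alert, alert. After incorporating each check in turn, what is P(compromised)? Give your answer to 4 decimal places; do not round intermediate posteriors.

0.9863

Each posterior becomes the prior for the next update.
After 'quiet': P(compromised) = 0.3·0.8500 / (0.3·0.8500 + 0.85·0.1500) ≈ 0.6667
After 'quiet': P(compromised) = 0.3·0.6667 / (0.3·0.6667 + 0.85·0.3333) ≈ 0.4138
After 'alert': P(compromised) = 0.7·0.4138 / (0.7·0.4138 + 0.15·0.5862) ≈ 0.7671
After 'alert': P(compromised) = 0.7·0.7671 / (0.7·0.7671 + 0.15·0.2329) ≈ 0.9389
After 'alert': P(compromised) = 0.7·0.9389 / (0.7·0.9389 + 0.15·0.0611) ≈ 0.9863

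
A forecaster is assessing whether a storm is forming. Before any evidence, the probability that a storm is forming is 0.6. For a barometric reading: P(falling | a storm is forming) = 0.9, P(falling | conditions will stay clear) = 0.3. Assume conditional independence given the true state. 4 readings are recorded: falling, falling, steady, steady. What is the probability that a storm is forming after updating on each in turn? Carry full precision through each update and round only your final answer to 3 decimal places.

After 'falling': P(storm) = 0.9·0.6000 / (0.9·0.6000 + 0.3·0.4000) ≈ 0.8182
After 'falling': P(storm) = 0.9·0.8182 / (0.9·0.8182 + 0.3·0.1818) ≈ 0.9310
After 'steady': P(storm) = 0.1·0.9310 / (0.1·0.9310 + 0.7·0.0690) ≈ 0.6585
After 'steady': P(storm) = 0.1·0.6585 / (0.1·0.6585 + 0.7·0.3415) ≈ 0.2160

0.216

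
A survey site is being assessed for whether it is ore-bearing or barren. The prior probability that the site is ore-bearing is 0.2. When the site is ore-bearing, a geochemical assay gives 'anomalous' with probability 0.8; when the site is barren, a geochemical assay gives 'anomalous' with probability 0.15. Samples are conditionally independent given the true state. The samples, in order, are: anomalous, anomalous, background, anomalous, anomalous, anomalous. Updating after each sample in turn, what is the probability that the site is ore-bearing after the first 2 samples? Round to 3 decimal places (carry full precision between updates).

After 'anomalous': P(ore) = 0.8·0.2000 / (0.8·0.2000 + 0.15·0.8000) ≈ 0.5714
After 'anomalous': P(ore) = 0.8·0.5714 / (0.8·0.5714 + 0.15·0.4286) ≈ 0.8767

0.877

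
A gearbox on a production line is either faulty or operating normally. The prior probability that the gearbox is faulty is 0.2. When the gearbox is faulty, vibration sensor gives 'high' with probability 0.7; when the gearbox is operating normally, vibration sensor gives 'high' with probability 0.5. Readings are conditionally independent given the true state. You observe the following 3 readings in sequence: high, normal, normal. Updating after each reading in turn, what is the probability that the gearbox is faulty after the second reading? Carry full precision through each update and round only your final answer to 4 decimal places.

After 'high': P(faulty) = 0.7·0.2000 / (0.7·0.2000 + 0.5·0.8000) ≈ 0.2593
After 'normal': P(faulty) = 0.3·0.2593 / (0.3·0.2593 + 0.5·0.7407) ≈ 0.1736

0.1736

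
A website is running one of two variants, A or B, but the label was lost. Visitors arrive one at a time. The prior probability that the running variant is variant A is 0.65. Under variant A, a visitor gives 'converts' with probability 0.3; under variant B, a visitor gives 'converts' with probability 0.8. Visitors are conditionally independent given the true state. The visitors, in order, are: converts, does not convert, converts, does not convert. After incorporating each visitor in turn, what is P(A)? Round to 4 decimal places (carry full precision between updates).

0.7619

Apply Bayes' rule sequentially, carrying P(A) forward.
After 'converts': P(A) = 0.3·0.6500 / (0.3·0.6500 + 0.8·0.3500) ≈ 0.4105
After 'does not convert': P(A) = 0.7·0.4105 / (0.7·0.4105 + 0.2·0.5895) ≈ 0.7091
After 'converts': P(A) = 0.3·0.7091 / (0.3·0.7091 + 0.8·0.2909) ≈ 0.4776
After 'does not convert': P(A) = 0.7·0.4776 / (0.7·0.4776 + 0.2·0.5224) ≈ 0.7619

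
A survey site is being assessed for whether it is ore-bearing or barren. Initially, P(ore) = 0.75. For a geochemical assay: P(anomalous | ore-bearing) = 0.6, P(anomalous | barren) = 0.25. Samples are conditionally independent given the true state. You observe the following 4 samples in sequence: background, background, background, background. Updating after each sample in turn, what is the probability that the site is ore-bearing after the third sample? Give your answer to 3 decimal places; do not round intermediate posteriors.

After 'background': P(ore) = 0.4·0.7500 / (0.4·0.7500 + 0.75·0.2500) ≈ 0.6154
After 'background': P(ore) = 0.4·0.6154 / (0.4·0.6154 + 0.75·0.3846) ≈ 0.4604
After 'background': P(ore) = 0.4·0.4604 / (0.4·0.4604 + 0.75·0.5396) ≈ 0.3128

0.313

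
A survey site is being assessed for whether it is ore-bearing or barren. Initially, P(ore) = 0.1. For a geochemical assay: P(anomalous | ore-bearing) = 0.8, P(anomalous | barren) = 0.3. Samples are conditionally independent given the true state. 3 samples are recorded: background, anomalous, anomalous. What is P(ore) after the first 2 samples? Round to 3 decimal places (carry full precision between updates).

0.078

Apply Bayes' rule sequentially, carrying P(ore) forward.
After 'background': P(ore) = 0.2·0.1000 / (0.2·0.1000 + 0.7·0.9000) ≈ 0.0308
After 'anomalous': P(ore) = 0.8·0.0308 / (0.8·0.0308 + 0.3·0.9692) ≈ 0.0780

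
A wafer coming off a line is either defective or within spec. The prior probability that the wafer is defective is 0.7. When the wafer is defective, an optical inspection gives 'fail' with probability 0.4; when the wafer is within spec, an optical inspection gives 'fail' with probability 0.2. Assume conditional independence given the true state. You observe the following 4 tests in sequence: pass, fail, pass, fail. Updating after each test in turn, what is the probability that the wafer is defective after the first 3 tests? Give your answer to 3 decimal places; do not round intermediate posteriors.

After 'pass': P(defective) = 0.6·0.7000 / (0.6·0.7000 + 0.8·0.3000) ≈ 0.6364
After 'fail': P(defective) = 0.4·0.6364 / (0.4·0.6364 + 0.2·0.3636) ≈ 0.7778
After 'pass': P(defective) = 0.6·0.7778 / (0.6·0.7778 + 0.8·0.2222) ≈ 0.7241

0.724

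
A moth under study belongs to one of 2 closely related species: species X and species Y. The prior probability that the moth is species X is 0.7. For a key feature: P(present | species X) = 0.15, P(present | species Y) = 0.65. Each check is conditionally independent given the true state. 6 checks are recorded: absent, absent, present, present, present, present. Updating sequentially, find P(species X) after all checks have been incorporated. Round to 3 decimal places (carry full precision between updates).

0.038

Apply Bayes' rule sequentially, carrying P(species X) forward.
After 'absent': P(species X) = 0.85·0.7000 / (0.85·0.7000 + 0.35·0.3000) ≈ 0.8500
After 'absent': P(species X) = 0.85·0.8500 / (0.85·0.8500 + 0.35·0.1500) ≈ 0.9323
After 'present': P(species X) = 0.15·0.9323 / (0.15·0.9323 + 0.65·0.0677) ≈ 0.7605
After 'present': P(species X) = 0.15·0.7605 / (0.15·0.7605 + 0.65·0.2395) ≈ 0.4229
After 'present': P(species X) = 0.15·0.4229 / (0.15·0.4229 + 0.65·0.5771) ≈ 0.1447
After 'present': P(species X) = 0.15·0.1447 / (0.15·0.1447 + 0.65·0.8553) ≈ 0.0376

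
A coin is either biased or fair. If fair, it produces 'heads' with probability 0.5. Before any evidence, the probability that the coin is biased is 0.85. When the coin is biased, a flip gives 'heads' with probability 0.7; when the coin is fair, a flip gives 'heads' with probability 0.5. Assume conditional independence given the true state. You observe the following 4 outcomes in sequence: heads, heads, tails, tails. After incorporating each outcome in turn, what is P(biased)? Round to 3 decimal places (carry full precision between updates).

0.800

Apply Bayes' rule sequentially, carrying P(biased) forward.
After 'heads': P(biased) = 0.7·0.8500 / (0.7·0.8500 + 0.5·0.1500) ≈ 0.8881
After 'heads': P(biased) = 0.7·0.8881 / (0.7·0.8881 + 0.5·0.1119) ≈ 0.9174
After 'tails': P(biased) = 0.3·0.9174 / (0.3·0.9174 + 0.5·0.0826) ≈ 0.8695
After 'tails': P(biased) = 0.3·0.8695 / (0.3·0.8695 + 0.5·0.1305) ≈ 0.7999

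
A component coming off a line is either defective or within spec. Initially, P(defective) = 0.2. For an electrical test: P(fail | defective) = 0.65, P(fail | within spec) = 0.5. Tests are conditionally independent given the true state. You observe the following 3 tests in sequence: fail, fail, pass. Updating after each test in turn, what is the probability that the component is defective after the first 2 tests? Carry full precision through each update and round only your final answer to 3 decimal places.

After 'fail': P(defective) = 0.65·0.2000 / (0.65·0.2000 + 0.5·0.8000) ≈ 0.2453
After 'fail': P(defective) = 0.65·0.2453 / (0.65·0.2453 + 0.5·0.7547) ≈ 0.2970

0.297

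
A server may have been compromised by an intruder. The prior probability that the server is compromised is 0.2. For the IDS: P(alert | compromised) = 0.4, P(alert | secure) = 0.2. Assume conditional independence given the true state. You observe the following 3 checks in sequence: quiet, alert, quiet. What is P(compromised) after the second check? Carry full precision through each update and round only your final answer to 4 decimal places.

After 'quiet': P(compromised) = 0.6·0.2000 / (0.6·0.2000 + 0.8·0.8000) ≈ 0.1579
After 'alert': P(compromised) = 0.4·0.1579 / (0.4·0.1579 + 0.2·0.8421) ≈ 0.2727

0.2727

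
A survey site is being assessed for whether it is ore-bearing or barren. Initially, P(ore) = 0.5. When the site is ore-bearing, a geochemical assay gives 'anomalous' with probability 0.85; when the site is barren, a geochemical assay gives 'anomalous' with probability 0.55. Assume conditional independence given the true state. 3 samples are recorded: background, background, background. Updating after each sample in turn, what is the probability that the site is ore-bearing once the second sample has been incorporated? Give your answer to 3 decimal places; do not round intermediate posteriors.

Each posterior becomes the prior for the next update.
After 'background': P(ore) = 0.15·0.5000 / (0.15·0.5000 + 0.45·0.5000) ≈ 0.2500
After 'background': P(ore) = 0.15·0.2500 / (0.15·0.2500 + 0.45·0.7500) ≈ 0.1000

0.100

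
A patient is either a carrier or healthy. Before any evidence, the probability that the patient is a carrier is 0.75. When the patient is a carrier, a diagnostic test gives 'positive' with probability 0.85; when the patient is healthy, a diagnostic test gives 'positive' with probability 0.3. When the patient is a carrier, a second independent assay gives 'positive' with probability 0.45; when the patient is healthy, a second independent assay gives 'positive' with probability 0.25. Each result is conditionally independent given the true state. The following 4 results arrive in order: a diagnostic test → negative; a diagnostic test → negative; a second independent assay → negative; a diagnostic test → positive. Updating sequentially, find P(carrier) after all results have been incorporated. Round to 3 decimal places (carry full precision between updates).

0.223

Apply Bayes' rule sequentially, carrying P(carrier) forward.
After a diagnostic test='negative': P(carrier) = 0.15·0.7500 / (0.15·0.7500 + 0.7·0.2500) ≈ 0.3913
After a diagnostic test='negative': P(carrier) = 0.15·0.3913 / (0.15·0.3913 + 0.7·0.6087) ≈ 0.1211
After a second independent assay='negative': P(carrier) = 0.55·0.1211 / (0.55·0.1211 + 0.75·0.8789) ≈ 0.0918
After a diagnostic test='positive': P(carrier) = 0.85·0.0918 / (0.85·0.0918 + 0.3·0.9082) ≈ 0.2225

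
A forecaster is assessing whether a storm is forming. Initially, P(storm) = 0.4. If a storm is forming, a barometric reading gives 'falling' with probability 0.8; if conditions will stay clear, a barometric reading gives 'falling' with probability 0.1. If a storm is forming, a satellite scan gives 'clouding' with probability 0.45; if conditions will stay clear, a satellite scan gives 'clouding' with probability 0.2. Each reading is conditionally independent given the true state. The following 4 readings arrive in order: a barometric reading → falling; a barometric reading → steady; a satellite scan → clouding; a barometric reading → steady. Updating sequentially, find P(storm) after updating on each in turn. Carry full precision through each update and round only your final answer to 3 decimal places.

0.372

After a barometric reading='falling': P(storm) = 0.8·0.4000 / (0.8·0.4000 + 0.1·0.6000) ≈ 0.8421
After a barometric reading='steady': P(storm) = 0.2·0.8421 / (0.2·0.8421 + 0.9·0.1579) ≈ 0.5424
After a satellite scan='clouding': P(storm) = 0.45·0.5424 / (0.45·0.5424 + 0.2·0.4576) ≈ 0.7273
After a barometric reading='steady': P(storm) = 0.2·0.7273 / (0.2·0.7273 + 0.9·0.2727) ≈ 0.3721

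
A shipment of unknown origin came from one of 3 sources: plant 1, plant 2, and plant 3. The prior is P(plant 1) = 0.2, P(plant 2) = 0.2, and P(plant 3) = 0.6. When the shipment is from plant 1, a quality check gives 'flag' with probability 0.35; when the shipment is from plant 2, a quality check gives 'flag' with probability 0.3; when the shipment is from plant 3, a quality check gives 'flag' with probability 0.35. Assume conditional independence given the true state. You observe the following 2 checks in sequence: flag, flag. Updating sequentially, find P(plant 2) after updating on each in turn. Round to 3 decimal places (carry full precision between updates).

After 'flag': normaliser = 0.35·0.2000 + 0.3·0.2000 + 0.35·0.6000; P(plant 1) ≈ 0.2059, P(plant 2) ≈ 0.1765, P(plant 3) ≈ 0.6176
After 'flag': normaliser = 0.35·0.2059 + 0.3·0.1765 + 0.35·0.6176; P(plant 1) ≈ 0.2112, P(plant 2) ≈ 0.1552, P(plant 3) ≈ 0.6336

0.155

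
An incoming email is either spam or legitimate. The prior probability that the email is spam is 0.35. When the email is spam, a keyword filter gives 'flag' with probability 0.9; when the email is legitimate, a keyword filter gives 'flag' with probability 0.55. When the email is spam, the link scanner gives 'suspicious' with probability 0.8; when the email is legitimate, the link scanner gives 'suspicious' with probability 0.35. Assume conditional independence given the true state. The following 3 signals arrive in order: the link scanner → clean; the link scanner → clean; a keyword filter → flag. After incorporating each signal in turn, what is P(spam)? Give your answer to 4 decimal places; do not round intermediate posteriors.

0.0770

After the link scanner='clean': P(spam) = 0.2·0.3500 / (0.2·0.3500 + 0.65·0.6500) ≈ 0.1421
After the link scanner='clean': P(spam) = 0.2·0.1421 / (0.2·0.1421 + 0.65·0.8579) ≈ 0.0485
After a keyword filter='flag': P(spam) = 0.9·0.0485 / (0.9·0.0485 + 0.55·0.9515) ≈ 0.0770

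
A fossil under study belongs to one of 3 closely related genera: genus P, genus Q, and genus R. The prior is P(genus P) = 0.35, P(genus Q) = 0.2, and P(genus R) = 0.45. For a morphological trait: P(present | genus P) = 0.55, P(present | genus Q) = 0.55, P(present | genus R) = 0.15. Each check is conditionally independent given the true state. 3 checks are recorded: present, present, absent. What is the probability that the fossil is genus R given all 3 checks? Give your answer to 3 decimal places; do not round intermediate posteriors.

Apply Bayes' rule sequentially, carrying P(genus R) forward.
After 'present': normaliser = 0.55·0.3500 + 0.55·0.2000 + 0.15·0.4500; P(genus P) ≈ 0.5203, P(genus Q) ≈ 0.2973, P(genus R) ≈ 0.1824
After 'present': normaliser = 0.55·0.5203 + 0.55·0.2973 + 0.15·0.1824; P(genus P) ≈ 0.5999, P(genus Q) ≈ 0.3428, P(genus R) ≈ 0.0574
After 'absent': normaliser = 0.45·0.5999 + 0.45·0.3428 + 0.85·0.0574; P(genus P) ≈ 0.5708, P(genus Q) ≈ 0.3261, P(genus R) ≈ 0.1031

0.103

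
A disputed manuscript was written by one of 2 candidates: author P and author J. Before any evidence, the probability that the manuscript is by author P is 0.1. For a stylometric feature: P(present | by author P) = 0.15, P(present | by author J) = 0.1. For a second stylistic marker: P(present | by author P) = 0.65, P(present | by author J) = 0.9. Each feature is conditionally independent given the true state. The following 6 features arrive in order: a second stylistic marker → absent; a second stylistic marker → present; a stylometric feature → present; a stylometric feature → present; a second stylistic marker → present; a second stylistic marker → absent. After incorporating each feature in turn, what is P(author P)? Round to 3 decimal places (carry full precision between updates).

After a second stylistic marker='absent': P(author P) = 0.35·0.1000 / (0.35·0.1000 + 0.1·0.9000) ≈ 0.2800
After a second stylistic marker='present': P(author P) = 0.65·0.2800 / (0.65·0.2800 + 0.9·0.7200) ≈ 0.2193
After a stylometric feature='present': P(author P) = 0.15·0.2193 / (0.15·0.2193 + 0.1·0.7807) ≈ 0.2964
After a stylometric feature='present': P(author P) = 0.15·0.2964 / (0.15·0.2964 + 0.1·0.7036) ≈ 0.3872
After a second stylistic marker='present': P(author P) = 0.65·0.3872 / (0.65·0.3872 + 0.9·0.6128) ≈ 0.3134
After a second stylistic marker='absent': P(author P) = 0.35·0.3134 / (0.35·0.3134 + 0.1·0.6866) ≈ 0.6150

0.615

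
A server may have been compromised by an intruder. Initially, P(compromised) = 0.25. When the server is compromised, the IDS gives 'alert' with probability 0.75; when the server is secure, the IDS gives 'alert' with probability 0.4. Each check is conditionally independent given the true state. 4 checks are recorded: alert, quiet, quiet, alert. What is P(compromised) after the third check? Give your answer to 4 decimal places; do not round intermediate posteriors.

Apply Bayes' rule sequentially, carrying P(compromised) forward.
After 'alert': P(compromised) = 0.75·0.2500 / (0.75·0.2500 + 0.4·0.7500) ≈ 0.3846
After 'quiet': P(compromised) = 0.25·0.3846 / (0.25·0.3846 + 0.6·0.6154) ≈ 0.2066
After 'quiet': P(compromised) = 0.25·0.2066 / (0.25·0.2066 + 0.6·0.7934) ≈ 0.0979

0.0979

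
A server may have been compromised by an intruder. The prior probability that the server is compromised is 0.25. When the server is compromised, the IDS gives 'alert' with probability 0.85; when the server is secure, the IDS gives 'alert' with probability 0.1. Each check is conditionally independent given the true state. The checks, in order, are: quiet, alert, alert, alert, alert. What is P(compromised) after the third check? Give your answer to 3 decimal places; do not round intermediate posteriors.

0.801

After 'quiet': P(compromised) = 0.15·0.2500 / (0.15·0.2500 + 0.9·0.7500) ≈ 0.0526
After 'alert': P(compromised) = 0.85·0.0526 / (0.85·0.0526 + 0.1·0.9474) ≈ 0.3208
After 'alert': P(compromised) = 0.85·0.3208 / (0.85·0.3208 + 0.1·0.6792) ≈ 0.8006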